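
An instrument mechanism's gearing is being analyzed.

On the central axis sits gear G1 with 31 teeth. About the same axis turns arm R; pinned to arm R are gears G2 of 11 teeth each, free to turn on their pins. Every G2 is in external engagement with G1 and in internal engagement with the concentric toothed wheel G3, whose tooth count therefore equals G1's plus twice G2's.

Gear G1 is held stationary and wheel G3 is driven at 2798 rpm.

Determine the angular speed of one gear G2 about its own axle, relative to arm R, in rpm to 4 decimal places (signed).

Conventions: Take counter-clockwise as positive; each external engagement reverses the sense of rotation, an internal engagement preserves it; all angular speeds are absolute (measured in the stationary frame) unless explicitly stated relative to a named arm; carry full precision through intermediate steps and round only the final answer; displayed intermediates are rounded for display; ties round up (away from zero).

+4975.2316 rpm

planetary set (31T centre, 11T on arm, 53T internal) — Willis relation
normalise by the input: solve with ω_ring = 1, then scale by 2798 rpm
ring teeth: 31 + 2·11 = 53
31(ω_sun−ω_arm) = −53(ω_ring−ω_arm),  ω_sun = 0, ω_ring = 1
31(0−ω_arm) = −53(1−ω_arm)  ⇒  84·ω_arm = 53  ⇒  ω_arm = 53/84
sun–planet mesh: 31·(0−53/84) = −11·(ω_p−ω_arm)  ⇒  ω_p−ω_arm = 1643/924
scale: ω_p−ω_arm = 1643/924 × 2798 rpm = +4975.2316 rpm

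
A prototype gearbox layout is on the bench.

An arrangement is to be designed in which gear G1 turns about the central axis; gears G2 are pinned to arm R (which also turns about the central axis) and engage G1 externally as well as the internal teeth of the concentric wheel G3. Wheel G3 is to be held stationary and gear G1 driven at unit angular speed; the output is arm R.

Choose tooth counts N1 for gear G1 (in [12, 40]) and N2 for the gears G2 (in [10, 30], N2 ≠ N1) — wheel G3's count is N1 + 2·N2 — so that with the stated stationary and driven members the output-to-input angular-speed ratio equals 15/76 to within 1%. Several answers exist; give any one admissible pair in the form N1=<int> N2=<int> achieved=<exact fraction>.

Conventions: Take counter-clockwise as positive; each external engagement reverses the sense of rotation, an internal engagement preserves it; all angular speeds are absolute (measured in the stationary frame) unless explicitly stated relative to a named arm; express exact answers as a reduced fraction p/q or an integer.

N1=15 N2=23 achieved=15/76

topology: planetary set — design target 15/76, arm = carrier (Willis)
Willis with ω_ring = 0: ω_arm/ω_sun = N1/(N1+N3); set equal to 15/76  ⇒  N3/N1 = 1/(15/76) − 1 = 61/15
N3 = N1 + 2·N2  ⇒  N2/N1 = (N3/N1 − 1)/2 = (61/15 − 1)/2 = 23/15
smallest multiple with N1 ≥ 12 and N2 ≥ 10: k = 1  ⇒  N1 = 1·15 = 15, N2 = 1·23 = 23 (N1 ≤ 40, N2 ≤ 30, N2 ≠ N1 ✓), N3 = 15 + 2·23 = 61
check: N1/(N1+N3) with N1 = 15, N3 = 61 gives 15/76; |achieved − target| = 0 ≤ 3/1520 ✓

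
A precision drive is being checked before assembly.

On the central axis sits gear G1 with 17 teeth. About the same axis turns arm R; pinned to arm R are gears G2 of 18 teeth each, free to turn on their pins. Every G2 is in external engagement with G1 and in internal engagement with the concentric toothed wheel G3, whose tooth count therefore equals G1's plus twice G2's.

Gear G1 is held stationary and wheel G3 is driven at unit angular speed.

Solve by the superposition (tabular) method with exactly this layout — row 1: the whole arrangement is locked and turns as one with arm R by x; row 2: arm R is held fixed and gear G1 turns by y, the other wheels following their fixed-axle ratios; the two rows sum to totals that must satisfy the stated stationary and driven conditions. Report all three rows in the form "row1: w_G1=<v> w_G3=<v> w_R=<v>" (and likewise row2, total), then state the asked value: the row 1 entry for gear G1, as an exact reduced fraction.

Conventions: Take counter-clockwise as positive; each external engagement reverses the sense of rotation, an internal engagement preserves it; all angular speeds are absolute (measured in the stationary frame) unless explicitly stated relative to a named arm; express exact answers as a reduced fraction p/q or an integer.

planetary set (17T centre, 18T on arm, 53T internal) — Willis relation
row 1 — lock + rotate with arm: ω_sun = ω_ring = ω_arm = x
row 2 (arm held, sun turns y): ω_ring = −(17/53)·y, ω_arm = 0
boundary: total ω_sun = x + y = 0 and total ω_ring = x − (17/53)·y = 1  ⇒  y = -53/70, x = 53/70
row 2 ring = −(17/53)·(-53/70) = 17/70
totals (row 1 + row 2): sun 53/70 + (-53/70) = 0, ring 53/70 + 17/70 = 1, arm 53/70 + 0 = 53/70
asked cell (row1, sun) = 53/70

row1: w_G1=53/70 w_G3=53/70 w_R=53/70
row2: w_G1=-53/70 w_G3=17/70 w_R=0
total: w_G1=0 w_G3=1 w_R=53/70
asked value: 53/70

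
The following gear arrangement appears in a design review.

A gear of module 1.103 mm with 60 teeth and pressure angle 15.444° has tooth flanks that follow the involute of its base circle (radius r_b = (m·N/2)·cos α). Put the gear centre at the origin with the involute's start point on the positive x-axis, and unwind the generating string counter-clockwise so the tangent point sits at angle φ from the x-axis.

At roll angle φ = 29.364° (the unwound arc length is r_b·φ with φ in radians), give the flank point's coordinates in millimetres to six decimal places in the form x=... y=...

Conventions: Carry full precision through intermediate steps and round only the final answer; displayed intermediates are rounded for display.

x=35.812807 y=1.393899

class = single-mesh tooth geometry [base-circle involute, m = 1.103, 60T]
pitch radius r_p = m·N/2 = 1.103·60/2 = 33.090000
base radius r_b = r_p·cos α = 33.090000·cos 15.444° = 31.895159
roll angle φ = 29.364° = 0.51249848 rad
x = r_b·(cos φ + φ·sin φ) = 35.812807
y = r_b·(sin φ − φ·cos φ) = 1.393899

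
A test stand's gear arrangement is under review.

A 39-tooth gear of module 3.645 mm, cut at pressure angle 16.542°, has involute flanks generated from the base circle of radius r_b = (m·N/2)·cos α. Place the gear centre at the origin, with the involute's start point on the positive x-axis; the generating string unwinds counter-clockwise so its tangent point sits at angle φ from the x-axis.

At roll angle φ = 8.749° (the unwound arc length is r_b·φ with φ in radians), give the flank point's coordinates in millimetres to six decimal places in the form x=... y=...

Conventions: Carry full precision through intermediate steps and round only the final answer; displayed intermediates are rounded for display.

single-mesh involute tooth geometry (39T wheel at module 3.645)
pitch radius r_p = m·N/2 = 3.645·39/2 = 71.077500
base radius r_b = r_p·cos α = 71.077500·cos 16.542° = 68.135693
roll angle φ = 8.749° = 0.15269886 rad
x = r_b·(cos φ + φ·sin φ) = 68.925427
y = r_b·(sin φ − φ·cos φ) = 0.080677

x=68.925427 y=0.080677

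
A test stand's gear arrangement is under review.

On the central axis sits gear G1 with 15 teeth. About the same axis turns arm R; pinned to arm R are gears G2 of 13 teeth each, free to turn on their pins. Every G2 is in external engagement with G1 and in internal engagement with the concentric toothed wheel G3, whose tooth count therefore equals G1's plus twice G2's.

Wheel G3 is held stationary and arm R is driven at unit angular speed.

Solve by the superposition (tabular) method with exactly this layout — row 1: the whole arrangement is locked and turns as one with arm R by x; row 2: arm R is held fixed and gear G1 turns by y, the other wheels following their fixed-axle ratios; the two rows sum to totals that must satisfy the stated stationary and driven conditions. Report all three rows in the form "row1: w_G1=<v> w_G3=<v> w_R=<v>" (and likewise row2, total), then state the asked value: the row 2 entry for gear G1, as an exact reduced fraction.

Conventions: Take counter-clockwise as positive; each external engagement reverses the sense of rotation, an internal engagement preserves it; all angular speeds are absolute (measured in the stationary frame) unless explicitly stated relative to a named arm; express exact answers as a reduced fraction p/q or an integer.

row1: w_G1=1 w_G3=1 w_R=1
row2: w_G1=41/15 w_G3=-1 w_R=0
total: w_G1=56/15 w_G3=0 w_R=1
asked value: 41/15

topology: planetary set — G1 15T / G2 13T / G3 41T, arm = carrier (Willis)
row 1 — lock + rotate with arm: ω_sun = ω_ring = ω_arm = x
row 2 (arm held, sun turns y): ω_ring = −(15/41)·y, ω_arm = 0
boundary: total ω_ring = x − (15/41)·y = 0 and total ω_arm = x = 1  ⇒  y = 41/15, x = 1
row 2 ring = −(15/41)·41/15 = -1
totals (row 1 + row 2): sun 1 + 41/15 = 56/15, ring 1 + (-1) = 0, arm 1 + 0 = 1
asked cell (row2, sun) = 41/15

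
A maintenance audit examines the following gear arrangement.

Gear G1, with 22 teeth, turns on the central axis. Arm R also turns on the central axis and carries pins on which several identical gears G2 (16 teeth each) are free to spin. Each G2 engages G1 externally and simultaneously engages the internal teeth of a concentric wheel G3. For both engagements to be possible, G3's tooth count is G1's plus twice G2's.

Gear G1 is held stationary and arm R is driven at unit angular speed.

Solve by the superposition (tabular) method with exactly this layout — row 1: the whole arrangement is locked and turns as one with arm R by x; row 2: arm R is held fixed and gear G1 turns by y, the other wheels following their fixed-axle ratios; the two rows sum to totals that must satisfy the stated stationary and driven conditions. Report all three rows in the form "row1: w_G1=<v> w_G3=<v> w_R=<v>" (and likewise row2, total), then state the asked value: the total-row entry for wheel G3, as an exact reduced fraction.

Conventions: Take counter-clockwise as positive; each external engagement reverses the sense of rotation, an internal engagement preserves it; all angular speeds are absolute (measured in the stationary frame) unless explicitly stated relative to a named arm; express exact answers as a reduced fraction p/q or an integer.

topology: planetary set — G1 22T / G2 16T / G3 54T, arm = carrier (Willis)
row 1: whole set turns with the arm by x
row 2 (arm held, sun turns y): ω_ring = −(22/54)·y, ω_arm = 0
boundary: total ω_sun = x + y = 0 and total ω_arm = x = 1  ⇒  y = -1, x = 1
row 2 ring = −(22/54)·(-1) = 11/27
totals (row 1 + row 2): sun 1 + (-1) = 0, ring 1 + 11/27 = 38/27, arm 1 + 0 = 1
asked cell (total, ring) = 38/27

row1: w_G1=1 w_G3=1 w_R=1
row2: w_G1=-1 w_G3=11/27 w_R=0
total: w_G1=0 w_G3=38/27 w_R=1
asked value: 38/27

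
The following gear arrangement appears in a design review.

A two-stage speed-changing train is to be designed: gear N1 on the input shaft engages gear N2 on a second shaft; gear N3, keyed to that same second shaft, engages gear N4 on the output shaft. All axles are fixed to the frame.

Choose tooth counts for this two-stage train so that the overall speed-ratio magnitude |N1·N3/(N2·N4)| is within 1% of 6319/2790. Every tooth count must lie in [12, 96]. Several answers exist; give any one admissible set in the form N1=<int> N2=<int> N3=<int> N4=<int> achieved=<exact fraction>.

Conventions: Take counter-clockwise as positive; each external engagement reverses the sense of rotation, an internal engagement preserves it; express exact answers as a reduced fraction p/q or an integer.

topology: fixed-axis compound train — 2 stages, target 6319/2790
target = 6319/2790 in lowest terms: an exact hit needs N1·N3 = k·6319 and N2·N4 = k·2790 for one integer k, every count in [12, 96]; additionally prefer no 1:1 stage (N1 ≠ N2, N3 ≠ N4)
k = 1: N1·N3 = 6319 = 71·89, N2·N4 = 2790 = 30·93
achieved = 71·89/(30·93) = 6319/2790; |achieved − target| = 0 ≤ 6319/279000 ✓

N1=71 N2=30 N3=89 N4=93 achieved=6319/2790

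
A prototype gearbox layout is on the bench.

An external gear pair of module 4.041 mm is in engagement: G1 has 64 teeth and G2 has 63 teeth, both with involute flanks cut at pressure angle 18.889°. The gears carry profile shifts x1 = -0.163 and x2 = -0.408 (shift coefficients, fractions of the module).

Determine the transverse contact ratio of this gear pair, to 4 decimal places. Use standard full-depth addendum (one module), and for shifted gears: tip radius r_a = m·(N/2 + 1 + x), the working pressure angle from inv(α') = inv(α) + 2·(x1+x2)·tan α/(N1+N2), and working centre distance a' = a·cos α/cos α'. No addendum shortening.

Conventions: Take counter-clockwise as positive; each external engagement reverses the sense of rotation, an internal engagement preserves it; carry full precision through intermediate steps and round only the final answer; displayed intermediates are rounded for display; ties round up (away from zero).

2.0109

topology: single-mesh involute geometry — m = 4.041, 64T/63T pair
base radii: r_b1 = 122.348229, r_b2 = 120.436538
tip radii: r_a1 = 132.694317, r_a2 = 129.683772
inv(α') = inv(18.889°) + 2·(-0.163-0.408)·tan α/(64+63) = 0.00941004  ⇒  α' = 17.23280°
a' = a·cos α / cos α' = 256.6035·cos 18.889°/cos 17.23280° = 254.195893
action lengths: √(r_a1²−r_b1²) = 51.368206, √(r_a2²−r_b2²) = 48.092837
base pitch p_b = π·m·cos α = 12.011509
CR = (51.368206 + 48.092837 − 254.195893·sin 17.23280°)/12.011509 = 2.010928
contact ratio ≈ 2.0109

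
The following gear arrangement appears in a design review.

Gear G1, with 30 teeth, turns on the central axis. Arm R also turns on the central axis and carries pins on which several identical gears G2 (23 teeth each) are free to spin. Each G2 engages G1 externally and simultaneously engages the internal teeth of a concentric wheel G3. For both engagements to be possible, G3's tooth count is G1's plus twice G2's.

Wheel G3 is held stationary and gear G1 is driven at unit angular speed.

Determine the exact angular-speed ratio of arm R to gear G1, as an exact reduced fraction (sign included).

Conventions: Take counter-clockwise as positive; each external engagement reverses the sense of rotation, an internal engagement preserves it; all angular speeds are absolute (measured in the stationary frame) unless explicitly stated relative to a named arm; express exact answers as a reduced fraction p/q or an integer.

15/53

recognized (axles ride arm R): planetary set, 30/23/76 teeth
ring teeth: 30 + 2·23 = 76
30(ω_sun−ω_arm) = −76(ω_ring−ω_arm),  ω_ring = 0, ω_sun = 1
30(1−ω_arm) = −76(0−ω_arm)  ⇒  106·ω_arm = 30  ⇒  ω_arm = 15/53
ω_out/ω_in = 15/53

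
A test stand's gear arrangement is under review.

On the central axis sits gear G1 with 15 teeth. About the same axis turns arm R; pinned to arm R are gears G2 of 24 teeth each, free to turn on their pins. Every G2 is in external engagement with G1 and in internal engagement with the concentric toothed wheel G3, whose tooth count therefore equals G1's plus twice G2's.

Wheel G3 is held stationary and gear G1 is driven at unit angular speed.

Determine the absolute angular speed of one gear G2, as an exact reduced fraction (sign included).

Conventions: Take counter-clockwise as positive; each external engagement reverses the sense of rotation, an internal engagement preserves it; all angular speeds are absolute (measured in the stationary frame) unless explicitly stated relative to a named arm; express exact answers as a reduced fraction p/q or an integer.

-5/16

class = planetary set [G3 = 15+2·24 = 63; Willis about the carrier]
ring teeth: 15 + 2·24 = 63
15(ω_sun−ω_arm) = −63(ω_ring−ω_arm),  ω_ring = 0, ω_sun = 1
15(1−ω_arm) = −63(0−ω_arm)  ⇒  78·ω_arm = 15  ⇒  ω_arm = 5/26
sun–planet mesh: 15·(1−5/26) = −24·(ω_p−ω_arm)  ⇒  ω_p−ω_arm = -105/208
ω_p = 5/26 − 105/208 = -5/16
exact speed ratio = -5/16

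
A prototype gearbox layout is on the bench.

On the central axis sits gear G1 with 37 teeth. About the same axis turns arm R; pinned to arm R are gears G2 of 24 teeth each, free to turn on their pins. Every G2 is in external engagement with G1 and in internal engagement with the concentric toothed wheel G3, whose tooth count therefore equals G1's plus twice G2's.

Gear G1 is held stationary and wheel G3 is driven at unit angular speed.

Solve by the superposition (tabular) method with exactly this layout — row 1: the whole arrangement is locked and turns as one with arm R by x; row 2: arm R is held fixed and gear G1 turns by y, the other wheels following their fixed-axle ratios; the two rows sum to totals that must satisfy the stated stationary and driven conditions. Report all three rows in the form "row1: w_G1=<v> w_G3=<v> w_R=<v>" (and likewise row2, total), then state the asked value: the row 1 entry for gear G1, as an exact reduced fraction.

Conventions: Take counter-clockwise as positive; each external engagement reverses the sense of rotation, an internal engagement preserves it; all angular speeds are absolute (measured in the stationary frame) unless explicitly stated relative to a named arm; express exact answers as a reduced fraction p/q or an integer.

row1: w_G1=85/122 w_G3=85/122 w_R=85/122
row2: w_G1=-85/122 w_G3=37/122 w_R=0
total: w_G1=0 w_G3=1 w_R=85/122
asked value: 85/122

recognized (axles ride arm R): planetary set, 37/24/85 teeth
row 1 (train locked, turned with arm): all members turn x
row 2 — arm fixed, fixed-axis ratios: sun y, ring −(37/85)·y, arm 0
boundary: total ω_sun = x + y = 0 and total ω_ring = x − (37/85)·y = 1  ⇒  y = -85/122, x = 85/122
row 2 ring = −(37/85)·(-85/122) = 37/122
totals (row 1 + row 2): sun 85/122 + (-85/122) = 0, ring 85/122 + 37/122 = 1, arm 85/122 + 0 = 85/122
asked cell (row1, sun) = 85/122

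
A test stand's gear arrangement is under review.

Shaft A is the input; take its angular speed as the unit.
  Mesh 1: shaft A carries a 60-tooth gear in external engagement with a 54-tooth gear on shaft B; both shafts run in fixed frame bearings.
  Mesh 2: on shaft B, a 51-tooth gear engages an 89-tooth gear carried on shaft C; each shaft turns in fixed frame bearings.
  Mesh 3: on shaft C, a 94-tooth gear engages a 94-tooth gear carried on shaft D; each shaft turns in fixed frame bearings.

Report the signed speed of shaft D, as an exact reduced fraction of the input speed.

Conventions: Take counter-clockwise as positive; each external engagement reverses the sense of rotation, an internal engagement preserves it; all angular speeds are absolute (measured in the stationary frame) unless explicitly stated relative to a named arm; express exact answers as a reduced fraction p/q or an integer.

3-mesh fixed-axis compound train (all bearings frame-fixed)
mesh 1 [60T→54T]: |ω|/ω_in = 1×60/54 = 10/9, sense flips to −
mesh 2 [51T→89T]: |ω|/ω_in = (10/9)×51/89 = 170/267, sense flips to +
mesh 3 [94T→94T]: |ω|/ω_in = (170/267)×94/94 = 170/267, sense flips to −
signed output speed (× input speed) = -170/267

-170/267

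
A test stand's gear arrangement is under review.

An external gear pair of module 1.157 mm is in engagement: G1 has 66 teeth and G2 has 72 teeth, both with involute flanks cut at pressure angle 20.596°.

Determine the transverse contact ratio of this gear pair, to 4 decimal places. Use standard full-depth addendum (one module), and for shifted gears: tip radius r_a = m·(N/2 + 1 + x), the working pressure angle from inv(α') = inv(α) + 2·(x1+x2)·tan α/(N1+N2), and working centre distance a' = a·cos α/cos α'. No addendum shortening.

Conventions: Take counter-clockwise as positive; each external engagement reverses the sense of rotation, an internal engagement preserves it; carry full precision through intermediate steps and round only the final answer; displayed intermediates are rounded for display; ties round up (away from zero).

class = single-mesh tooth geometry [involute pair 66T × 72T, m = 1.157]
base radii: r_b1 = 35.740627, r_b2 = 38.989775
tip radii: r_a1 = 39.338000, r_a2 = 42.809000
no profile shift: α' = α, a' = a
action lengths: √(r_a1²−r_b1²) = 16.434288, √(r_a2²−r_b2²) = 17.675066
base pitch p_b = π·m·cos α = 3.402500
CR = (16.434288 + 17.675066 − 79.833000·sin 20.59600°)/3.402500 = 1.771050
contact ratio ≈ 1.7710

1.7710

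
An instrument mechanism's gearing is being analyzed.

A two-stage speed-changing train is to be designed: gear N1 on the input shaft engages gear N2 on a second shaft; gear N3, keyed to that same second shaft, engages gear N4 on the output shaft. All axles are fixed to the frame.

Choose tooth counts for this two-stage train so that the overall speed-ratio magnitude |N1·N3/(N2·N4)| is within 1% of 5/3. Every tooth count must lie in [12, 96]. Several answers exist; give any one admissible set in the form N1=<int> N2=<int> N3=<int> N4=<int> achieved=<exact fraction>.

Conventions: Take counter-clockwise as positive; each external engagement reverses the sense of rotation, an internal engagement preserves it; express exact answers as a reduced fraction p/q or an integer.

class = fixed-axis compound train [2-stage, 5/3 wanted]
target = 5/3 in lowest terms: an exact hit needs N1·N3 = k·5 and N2·N4 = k·3 for one integer k, every count in [12, 96]; additionally prefer no 1:1 stage (N1 ≠ N2, N3 ≠ N4)
k = 1…47: no 1:1-free in-range split of k·5 and k·3 into factor pairs; take k = 48
k = 48: N1·N3 = 240 = 15·16, N2·N4 = 144 = 12·12
achieved = 15·16/(12·12) = 5/3; |achieved − target| = 0 ≤ 1/60 ✓

N1=15 N2=12 N3=16 N4=12 achieved=5/3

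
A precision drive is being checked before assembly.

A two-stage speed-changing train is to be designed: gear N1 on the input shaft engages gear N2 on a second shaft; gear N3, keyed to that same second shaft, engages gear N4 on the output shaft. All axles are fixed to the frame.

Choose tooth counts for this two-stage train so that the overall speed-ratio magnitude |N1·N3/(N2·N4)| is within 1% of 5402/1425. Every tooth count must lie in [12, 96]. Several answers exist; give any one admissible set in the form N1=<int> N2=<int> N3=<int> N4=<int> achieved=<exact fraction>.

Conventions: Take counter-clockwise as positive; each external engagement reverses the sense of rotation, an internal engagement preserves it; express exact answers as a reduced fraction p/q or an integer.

N1=73 N2=15 N3=74 N4=95 achieved=5402/1425

design class (target 5402/1425): fixed-axis compound train
target = 5402/1425 in lowest terms: an exact hit needs N1·N3 = k·5402 and N2·N4 = k·1425 for one integer k, every count in [12, 96]; additionally prefer no 1:1 stage (N1 ≠ N2, N3 ≠ N4)
k = 1: N1·N3 = 5402 = 73·74, N2·N4 = 1425 = 15·95
achieved = 73·74/(15·95) = 5402/1425; |achieved − target| = 0 ≤ 2701/71250 ✓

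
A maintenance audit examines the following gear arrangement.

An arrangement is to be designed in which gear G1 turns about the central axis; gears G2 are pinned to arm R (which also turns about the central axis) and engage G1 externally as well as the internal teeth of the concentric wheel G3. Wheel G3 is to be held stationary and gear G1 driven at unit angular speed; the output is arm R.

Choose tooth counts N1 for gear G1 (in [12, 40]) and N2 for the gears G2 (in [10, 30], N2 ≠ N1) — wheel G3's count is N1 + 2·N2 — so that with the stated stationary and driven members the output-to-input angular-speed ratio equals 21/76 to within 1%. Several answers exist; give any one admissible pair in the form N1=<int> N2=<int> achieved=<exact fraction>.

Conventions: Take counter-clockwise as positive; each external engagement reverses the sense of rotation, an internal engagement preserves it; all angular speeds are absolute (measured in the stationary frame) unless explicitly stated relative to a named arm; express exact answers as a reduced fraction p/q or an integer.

N1=21 N2=17 achieved=21/76

topology: planetary set — design target 21/76, arm = carrier (Willis)
Willis with ω_ring = 0: ω_arm/ω_sun = N1/(N1+N3); set equal to 21/76  ⇒  N3/N1 = 1/(21/76) − 1 = 55/21
N3 = N1 + 2·N2  ⇒  N2/N1 = (N3/N1 − 1)/2 = (55/21 − 1)/2 = 17/21
smallest multiple with N1 ≥ 12 and N2 ≥ 10: k = 1  ⇒  N1 = 1·21 = 21, N2 = 1·17 = 17 (N1 ≤ 40, N2 ≤ 30, N2 ≠ N1 ✓), N3 = 21 + 2·17 = 55
check: N1/(N1+N3) with N1 = 21, N3 = 55 gives 21/76; |achieved − target| = 0 ≤ 21/7600 ✓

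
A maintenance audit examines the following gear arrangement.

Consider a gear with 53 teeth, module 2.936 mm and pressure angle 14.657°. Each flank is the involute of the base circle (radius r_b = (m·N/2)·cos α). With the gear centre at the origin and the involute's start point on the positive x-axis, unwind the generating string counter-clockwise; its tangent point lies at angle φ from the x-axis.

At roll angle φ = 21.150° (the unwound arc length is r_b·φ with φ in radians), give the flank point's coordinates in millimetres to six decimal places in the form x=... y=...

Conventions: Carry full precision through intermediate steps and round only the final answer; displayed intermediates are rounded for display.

x=80.227085 y=1.244935

single-mesh involute tooth geometry (53T wheel at module 2.936)
pitch radius r_p = m·N/2 = 2.936·53/2 = 77.804000
base radius r_b = r_p·cos α = 77.804000·cos 14.657° = 75.272096
roll angle φ = 21.150° = 0.36913714 rad
x = r_b·(cos φ + φ·sin φ) = 80.227085
y = r_b·(sin φ − φ·cos φ) = 1.244935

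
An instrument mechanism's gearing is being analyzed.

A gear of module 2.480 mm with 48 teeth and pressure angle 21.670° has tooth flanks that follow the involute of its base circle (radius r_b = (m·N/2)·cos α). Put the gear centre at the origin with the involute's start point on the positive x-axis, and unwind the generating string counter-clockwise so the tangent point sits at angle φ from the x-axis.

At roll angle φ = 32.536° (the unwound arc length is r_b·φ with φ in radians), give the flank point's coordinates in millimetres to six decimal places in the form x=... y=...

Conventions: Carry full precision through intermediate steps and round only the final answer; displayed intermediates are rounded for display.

x=63.525640 y=3.268622

topology: single-mesh involute geometry — m = 2.480, N = 48
pitch radius r_p = m·N/2 = 2.480·48/2 = 59.520000
base radius r_b = r_p·cos α = 59.520000·cos 21.670° = 55.313486
roll angle φ = 32.536° = 0.56786033 rad
x = r_b·(cos φ + φ·sin φ) = 63.525640
y = r_b·(sin φ − φ·cos φ) = 3.268622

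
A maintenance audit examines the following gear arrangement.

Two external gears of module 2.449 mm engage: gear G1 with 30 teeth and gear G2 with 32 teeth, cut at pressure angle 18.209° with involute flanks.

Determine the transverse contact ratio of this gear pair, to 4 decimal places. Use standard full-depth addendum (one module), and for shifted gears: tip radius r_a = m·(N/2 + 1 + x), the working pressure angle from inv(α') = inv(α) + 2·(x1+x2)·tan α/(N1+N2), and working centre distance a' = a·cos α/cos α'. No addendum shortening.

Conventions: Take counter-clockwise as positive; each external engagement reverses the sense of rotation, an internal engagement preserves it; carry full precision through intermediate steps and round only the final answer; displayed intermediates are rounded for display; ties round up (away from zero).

class = single-mesh tooth geometry [involute pair 30T × 32T, m = 2.449]
base radii: r_b1 = 34.895421, r_b2 = 37.221782
tip radii: r_a1 = 39.184000, r_a2 = 41.633000
no profile shift: α' = α, a' = a
action lengths: √(r_a1²−r_b1²) = 17.824014, √(r_a2²−r_b2²) = 18.650620
base pitch p_b = π·m·cos α = 7.308480
CR = (17.824014 + 18.650620 − 75.919000·sin 18.20900°)/7.308480 = 1.744706
contact ratio ≈ 1.7447

1.7447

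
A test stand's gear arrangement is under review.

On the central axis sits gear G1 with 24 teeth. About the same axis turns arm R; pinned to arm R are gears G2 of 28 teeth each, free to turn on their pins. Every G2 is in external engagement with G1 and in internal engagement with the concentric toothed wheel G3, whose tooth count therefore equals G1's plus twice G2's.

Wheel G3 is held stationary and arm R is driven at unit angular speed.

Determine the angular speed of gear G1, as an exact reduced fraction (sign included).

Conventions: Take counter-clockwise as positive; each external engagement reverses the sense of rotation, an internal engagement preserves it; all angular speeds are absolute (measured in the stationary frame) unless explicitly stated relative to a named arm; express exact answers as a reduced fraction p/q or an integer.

13/3

topology: planetary set — G1 24T / G2 28T / G3 80T, arm = carrier (Willis)
ring teeth: 24 + 2·28 = 80
24(ω_sun−ω_arm) = −80(ω_ring−ω_arm),  ω_ring = 0, ω_arm = 1
ω_sun = 1 − (80/24)(0−1) = 13/3
exact speed ratio = 13/3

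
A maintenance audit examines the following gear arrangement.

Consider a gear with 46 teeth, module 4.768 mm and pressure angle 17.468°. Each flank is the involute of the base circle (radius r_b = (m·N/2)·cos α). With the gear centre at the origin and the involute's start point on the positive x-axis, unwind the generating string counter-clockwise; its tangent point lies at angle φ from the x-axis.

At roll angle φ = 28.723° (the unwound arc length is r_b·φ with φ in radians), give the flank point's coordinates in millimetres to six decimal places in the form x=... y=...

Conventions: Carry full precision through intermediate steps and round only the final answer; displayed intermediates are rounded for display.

x=116.936938 y=4.283575

single-mesh involute tooth geometry (46T wheel at module 4.768)
pitch radius r_p = m·N/2 = 4.768·46/2 = 109.664000
base radius r_b = r_p·cos α = 109.664000·cos 17.468° = 104.606817
roll angle φ = 28.723° = 0.50131092 rad
x = r_b·(cos φ + φ·sin φ) = 116.936938
y = r_b·(sin φ − φ·cos φ) = 4.283575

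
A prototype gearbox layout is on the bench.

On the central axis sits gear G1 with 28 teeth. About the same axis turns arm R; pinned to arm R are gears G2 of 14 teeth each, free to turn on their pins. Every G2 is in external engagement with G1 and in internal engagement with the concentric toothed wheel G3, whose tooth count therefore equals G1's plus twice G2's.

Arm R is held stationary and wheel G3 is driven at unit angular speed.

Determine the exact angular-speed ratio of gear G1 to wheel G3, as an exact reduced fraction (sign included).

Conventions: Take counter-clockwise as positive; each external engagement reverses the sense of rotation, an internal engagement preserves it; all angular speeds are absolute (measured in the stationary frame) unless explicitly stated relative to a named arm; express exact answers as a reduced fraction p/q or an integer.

-2

recognized (axles ride arm R): planetary set, 28/14/56 teeth
ring teeth: 28 + 2·14 = 56
28(ω_sun−ω_arm) = −56(ω_ring−ω_arm),  ω_arm = 0, ω_ring = 1
ω_sun = 0 − (56/28)(1−0) = -2
ω_out/ω_in = -2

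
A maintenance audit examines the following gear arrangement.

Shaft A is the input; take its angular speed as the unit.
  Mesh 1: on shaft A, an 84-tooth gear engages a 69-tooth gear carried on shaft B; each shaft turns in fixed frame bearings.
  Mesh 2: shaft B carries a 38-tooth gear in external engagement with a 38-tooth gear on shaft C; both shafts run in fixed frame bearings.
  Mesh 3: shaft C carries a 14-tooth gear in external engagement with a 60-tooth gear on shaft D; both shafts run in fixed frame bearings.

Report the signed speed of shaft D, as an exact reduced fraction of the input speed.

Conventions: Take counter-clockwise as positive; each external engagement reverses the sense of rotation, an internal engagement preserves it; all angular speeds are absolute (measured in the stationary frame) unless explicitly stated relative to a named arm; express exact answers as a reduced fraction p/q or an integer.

-98/345

3-mesh fixed-axis compound train (all bearings frame-fixed)
mesh 1 [84T→69T]: |ω|/ω_in = 1×84/69 = 28/23, sense flips to −
mesh 2 [38T→38T]: |ω|/ω_in = (28/23)×38/38 = 28/23, sense flips to +
mesh 3 [14T→60T]: |ω|/ω_in = (28/23)×14/60 = 98/345, sense flips to −
signed output speed (× input speed) = -98/345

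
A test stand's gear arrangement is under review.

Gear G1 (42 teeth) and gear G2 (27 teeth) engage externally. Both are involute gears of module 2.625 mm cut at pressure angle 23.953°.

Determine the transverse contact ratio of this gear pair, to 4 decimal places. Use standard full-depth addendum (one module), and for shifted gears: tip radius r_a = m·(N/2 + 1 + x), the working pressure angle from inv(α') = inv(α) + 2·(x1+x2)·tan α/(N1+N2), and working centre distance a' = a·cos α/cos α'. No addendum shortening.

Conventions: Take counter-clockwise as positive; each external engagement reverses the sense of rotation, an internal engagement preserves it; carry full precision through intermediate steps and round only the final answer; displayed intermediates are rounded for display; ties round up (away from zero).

1.5213

single-mesh involute tooth geometry (42T engaging 27T at module 2.625)
base radii: r_b1 = 50.377569, r_b2 = 32.385580
tip radii: r_a1 = 57.750000, r_a2 = 38.062500
no profile shift: α' = α, a' = a
action lengths: √(r_a1²−r_b1²) = 28.234076, √(r_a2²−r_b2²) = 19.998203
base pitch p_b = π·m·cos α = 7.536467
CR = (28.234076 + 19.998203 − 90.562500·sin 23.95300°)/7.536467 = 1.521279
contact ratio ≈ 1.5213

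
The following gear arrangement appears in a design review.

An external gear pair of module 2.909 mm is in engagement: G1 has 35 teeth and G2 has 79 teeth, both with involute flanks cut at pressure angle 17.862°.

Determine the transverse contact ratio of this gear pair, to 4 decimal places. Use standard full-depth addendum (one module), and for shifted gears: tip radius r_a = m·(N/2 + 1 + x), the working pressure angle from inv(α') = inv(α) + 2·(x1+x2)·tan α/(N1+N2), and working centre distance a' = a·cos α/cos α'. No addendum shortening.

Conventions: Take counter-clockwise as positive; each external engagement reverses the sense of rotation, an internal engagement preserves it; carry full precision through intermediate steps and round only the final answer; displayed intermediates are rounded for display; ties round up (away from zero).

1.8818

recognized (one external pair, fixed centres): single-mesh tooth geometry, m = 2.909, N1 = 35, N2 = 79
base radii: r_b1 = 48.453659, r_b2 = 109.366830
tip radii: r_a1 = 53.816500, r_a2 = 117.814500
no profile shift: α' = α, a' = a
action lengths: √(r_a1²−r_b1²) = 23.419193, √(r_a2²−r_b2²) = 43.808138
base pitch p_b = π·m·cos α = 8.698380
CR = (23.419193 + 43.808138 − 165.813000·sin 17.86200°)/8.698380 = 1.881760
contact ratio ≈ 1.8818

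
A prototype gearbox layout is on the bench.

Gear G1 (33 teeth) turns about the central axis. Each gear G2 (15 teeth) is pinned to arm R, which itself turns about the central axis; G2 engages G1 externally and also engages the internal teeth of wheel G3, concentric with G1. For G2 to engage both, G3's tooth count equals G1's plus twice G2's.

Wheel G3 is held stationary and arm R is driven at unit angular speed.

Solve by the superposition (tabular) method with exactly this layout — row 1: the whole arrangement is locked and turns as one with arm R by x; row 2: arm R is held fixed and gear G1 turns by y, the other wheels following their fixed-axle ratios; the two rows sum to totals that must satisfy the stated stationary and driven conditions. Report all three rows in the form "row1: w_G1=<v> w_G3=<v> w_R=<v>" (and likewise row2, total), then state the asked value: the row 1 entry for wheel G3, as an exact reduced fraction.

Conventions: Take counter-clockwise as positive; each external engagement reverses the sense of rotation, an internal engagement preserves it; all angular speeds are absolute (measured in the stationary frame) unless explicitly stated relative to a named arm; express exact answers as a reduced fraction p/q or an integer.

planetary set (33T centre, 15T on arm, 63T internal) — Willis relation
superposition row 1 [locked train]: every member turns x
row 2 — arm fixed, fixed-axis ratios: sun y, ring −(33/63)·y, arm 0
boundary: total ω_ring = x − (33/63)·y = 0 and total ω_arm = x = 1  ⇒  y = 21/11, x = 1
row 2 ring = −(33/63)·21/11 = -1
totals (row 1 + row 2): sun 1 + 21/11 = 32/11, ring 1 + (-1) = 0, arm 1 + 0 = 1
asked cell (row1, ring) = 1

row1: w_G1=1 w_G3=1 w_R=1
row2: w_G1=21/11 w_G3=-1 w_R=0
total: w_G1=32/11 w_G3=0 w_R=1
asked value: 1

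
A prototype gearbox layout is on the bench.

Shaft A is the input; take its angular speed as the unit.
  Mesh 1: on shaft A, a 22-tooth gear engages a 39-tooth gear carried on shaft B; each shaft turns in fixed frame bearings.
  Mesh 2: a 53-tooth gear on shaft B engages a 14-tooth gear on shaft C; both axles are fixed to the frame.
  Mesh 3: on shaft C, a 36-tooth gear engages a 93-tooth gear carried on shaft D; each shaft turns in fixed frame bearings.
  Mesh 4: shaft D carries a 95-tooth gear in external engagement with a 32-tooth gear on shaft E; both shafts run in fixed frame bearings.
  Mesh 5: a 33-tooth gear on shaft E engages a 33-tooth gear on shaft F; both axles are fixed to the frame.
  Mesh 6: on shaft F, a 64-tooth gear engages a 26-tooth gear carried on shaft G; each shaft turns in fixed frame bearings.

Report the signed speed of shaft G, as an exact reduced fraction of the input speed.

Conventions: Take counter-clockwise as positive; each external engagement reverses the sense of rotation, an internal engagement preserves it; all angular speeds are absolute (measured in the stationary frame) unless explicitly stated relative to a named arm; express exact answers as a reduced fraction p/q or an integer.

6-mesh fixed-axis compound train (all bearings frame-fixed)
mesh 1 [22T→39T]: |ω|/ω_in = 1×22/39 = 22/39, sense flips to −
mesh 2 [53T→14T]: |ω|/ω_in = (22/39)×53/14 = 583/273, sense flips to +
mesh 3 [36T→93T]: |ω|/ω_in = (583/273)×36/93 = 2332/2821, sense flips to −
mesh 4 [95T→32T]: |ω|/ω_in = (2332/2821)×95/32 = 55385/22568, sense flips to +
mesh 5 [33T→33T]: |ω|/ω_in = (55385/22568)×33/33 = 55385/22568, sense flips to −
mesh 6 [64T→26T]: |ω|/ω_in = (55385/22568)×64/26 = 221540/36673, sense flips to +
signed output speed (× input speed) = 221540/36673

221540/36673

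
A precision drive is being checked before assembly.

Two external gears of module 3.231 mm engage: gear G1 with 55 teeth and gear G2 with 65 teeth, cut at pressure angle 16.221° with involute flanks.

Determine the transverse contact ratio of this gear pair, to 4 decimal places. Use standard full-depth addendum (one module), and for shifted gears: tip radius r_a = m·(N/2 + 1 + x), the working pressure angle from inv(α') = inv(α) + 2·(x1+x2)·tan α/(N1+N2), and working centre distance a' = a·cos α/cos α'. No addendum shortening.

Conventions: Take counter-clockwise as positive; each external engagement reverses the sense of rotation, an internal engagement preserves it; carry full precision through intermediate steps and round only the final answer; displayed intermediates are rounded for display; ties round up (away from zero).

single-mesh involute tooth geometry (55T engaging 65T at module 3.231)
base radii: r_b1 = 85.315403, r_b2 = 100.827295
tip radii: r_a1 = 92.083500, r_a2 = 108.238500
no profile shift: α' = α, a' = a
action lengths: √(r_a1²−r_b1²) = 34.650439, √(r_a2²−r_b2²) = 39.362793
base pitch p_b = π·m·cos α = 9.746409
CR = (34.650439 + 39.362793 − 193.860000·sin 16.22100°)/9.746409 = 2.037652
contact ratio ≈ 2.0377

2.0377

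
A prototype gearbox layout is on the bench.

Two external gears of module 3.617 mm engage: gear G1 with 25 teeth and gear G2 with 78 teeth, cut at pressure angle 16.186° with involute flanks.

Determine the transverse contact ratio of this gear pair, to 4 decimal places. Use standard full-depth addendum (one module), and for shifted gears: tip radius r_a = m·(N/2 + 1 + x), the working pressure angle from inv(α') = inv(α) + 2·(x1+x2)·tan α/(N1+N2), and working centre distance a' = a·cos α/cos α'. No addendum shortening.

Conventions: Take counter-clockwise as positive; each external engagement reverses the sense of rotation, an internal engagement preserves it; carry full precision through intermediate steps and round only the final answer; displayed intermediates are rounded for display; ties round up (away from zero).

1.9431

single-mesh involute tooth geometry (25T engaging 78T at module 3.617)
base radii: r_b1 = 43.420359, r_b2 = 135.471520
tip radii: r_a1 = 48.829500, r_a2 = 144.680000
no profile shift: α' = α, a' = a
action lengths: √(r_a1²−r_b1²) = 22.338140, √(r_a2²−r_b2²) = 50.791432
base pitch p_b = π·m·cos α = 10.912726
CR = (22.338140 + 50.791432 − 186.275500·sin 16.18600°)/10.912726 = 1.943059
contact ratio ≈ 1.9431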